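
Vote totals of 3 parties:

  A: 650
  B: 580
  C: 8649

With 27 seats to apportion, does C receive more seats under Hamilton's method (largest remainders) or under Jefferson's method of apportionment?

Jefferson

Hamilton: A 2, B 1, C 24.
Jefferson: A 1, B 1, C 25.
C gets 24 under Hamilton and 25 under Jefferson.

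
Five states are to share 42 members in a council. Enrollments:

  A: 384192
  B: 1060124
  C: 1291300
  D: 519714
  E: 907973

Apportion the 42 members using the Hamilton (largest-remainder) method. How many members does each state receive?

A 4, B 11, C 13, D 5, E 9

Standard divisor: 4163303 ÷ 42 ≈ 99126.262.
Standard quotas: A 3.8758, B 10.6947, C 13.0268, D 5.2429, E 9.1598.
Lower quotas: A 3, B 10, C 13, D 5, E 9 (sum 40, leaving 2 seats).
Remainders in descending order: A 0.8758, B 0.6947, D 0.2429, E 0.1598, C 0.0268.
The surplus seats go to A, B.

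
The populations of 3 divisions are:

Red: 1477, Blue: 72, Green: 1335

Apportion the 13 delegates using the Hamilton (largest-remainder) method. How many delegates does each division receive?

Red=7, Blue=0, Green=6

Standard divisor: 2884 ÷ 13 ≈ 221.846.
Standard quotas: Red 6.658, Blue 0.325, Green 6.018.
Lower quotas: Red 6, Blue 0, Green 6 (sum 12, leaving 1 seat).
Remainders in descending order: Red 0.658, Blue 0.325, Green 0.018.
The surplus seat goes to Red.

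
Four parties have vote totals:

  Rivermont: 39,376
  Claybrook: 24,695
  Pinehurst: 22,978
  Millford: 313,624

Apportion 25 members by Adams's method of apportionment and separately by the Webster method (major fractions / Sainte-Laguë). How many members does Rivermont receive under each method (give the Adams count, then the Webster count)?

Adams: Rivermont 3, Claybrook 2, Pinehurst 2, Millford 18.
Webster: Rivermont 2, Claybrook 2, Pinehurst 1, Millford 20.
Rivermont gets 3 under Adams and 2 under Webster.

3 and 2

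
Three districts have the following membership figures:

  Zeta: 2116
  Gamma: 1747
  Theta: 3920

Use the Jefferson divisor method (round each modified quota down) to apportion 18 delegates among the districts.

Standard divisor 7783/18 ≈ 432.389; standard quotas: Zeta 4.894, Gamma 4.040, Theta 9.066.
Rounding down gives 4, 4, 9 = 17 seats, so the divisor must be adjusted.
With modified divisor 400: modified quotas Zeta 5.290, Gamma 4.367, Theta 9.800.
Rounding down: Zeta 5, Gamma 4, Theta 9 (total 18).

Zeta=5, Gamma=4, Theta=9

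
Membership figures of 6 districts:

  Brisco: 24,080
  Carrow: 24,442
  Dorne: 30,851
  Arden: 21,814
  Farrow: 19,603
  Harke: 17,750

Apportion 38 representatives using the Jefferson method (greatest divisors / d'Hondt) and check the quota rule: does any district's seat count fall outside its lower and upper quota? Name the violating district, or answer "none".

none

Standard quotas: Brisco 6.605, Carrow 6.704, Dorne 8.462, Arden 5.983, Farrow 5.377, Harke 4.869.
Jefferson allocation: Brisco 7, Carrow 7, Dorne 8, Arden 6, Farrow 5, Harke 5.
Every allocation lies between the lower and upper quota.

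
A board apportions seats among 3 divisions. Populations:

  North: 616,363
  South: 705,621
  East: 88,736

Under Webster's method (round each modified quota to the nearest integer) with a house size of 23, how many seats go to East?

1

Standard divisor 1410720/23 ≈ 61335.652; standard quotas: North 10.049, South 11.504, East 1.447.
Rounding to the nearest integer gives North 10, South 12, East 1 — total 23, matching the house size, so no adjustment is needed.
East receives 1.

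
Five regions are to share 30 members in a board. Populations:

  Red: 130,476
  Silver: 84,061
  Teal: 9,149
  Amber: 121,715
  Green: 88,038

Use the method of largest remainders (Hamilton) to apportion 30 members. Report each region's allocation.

Red 9, Silver 6, Teal 1, Amber 8, Green 6

Standard divisor: 433439 ÷ 30 ≈ 14447.967.
Standard quotas: Red 9.0308, Silver 5.8182, Teal 0.6332, Amber 8.4244, Green 6.0935.
Lower quotas: Red 9, Silver 5, Teal 0, Amber 8, Green 6 (sum 28, leaving 2 seats).
Remainders in descending order: Silver 0.8182, Teal 0.6332, Amber 0.4244, Green 0.0935, Red 0.0308.
The surplus seats go to Silver, Teal.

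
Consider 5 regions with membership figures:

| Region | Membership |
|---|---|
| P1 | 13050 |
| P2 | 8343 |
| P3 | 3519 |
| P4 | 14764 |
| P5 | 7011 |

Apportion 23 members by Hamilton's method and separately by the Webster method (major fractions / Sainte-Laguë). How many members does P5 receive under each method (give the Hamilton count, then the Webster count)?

4 and 3

Hamilton: P1 6, P2 4, P3 2, P4 7, P5 4.
Webster: P1 7, P2 4, P3 2, P4 7, P5 3.
P5 gets 4 under Hamilton and 3 under Webster.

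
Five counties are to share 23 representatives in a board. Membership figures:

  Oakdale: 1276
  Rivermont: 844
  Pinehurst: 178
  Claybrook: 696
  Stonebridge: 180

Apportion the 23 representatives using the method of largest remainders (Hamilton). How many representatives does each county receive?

Oakdale=9, Rivermont=6, Pinehurst=1, Claybrook=5, Stonebridge=2

Standard divisor: 3174 ÷ 23 = 138.
Standard quotas: Oakdale 9.246, Rivermont 6.116, Pinehurst 1.290, Claybrook 5.043, Stonebridge 1.304.
Lower quotas: Oakdale 9, Rivermont 6, Pinehurst 1, Claybrook 5, Stonebridge 1 (sum 22, leaving 1 seat).
Remainders in descending order: Stonebridge 0.304, Pinehurst 0.290, Oakdale 0.246, Rivermont 0.116, Claybrook 0.043.
Largest remainder: Stonebridge receives the extra seat.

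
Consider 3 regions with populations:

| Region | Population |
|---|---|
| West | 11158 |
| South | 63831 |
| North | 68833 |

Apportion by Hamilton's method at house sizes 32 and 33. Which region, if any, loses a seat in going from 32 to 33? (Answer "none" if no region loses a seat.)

At 32 seats: West 3, South 14, North 15.
At 33 seats: West 2, South 15, North 16.
West drops from 3 to 2.

West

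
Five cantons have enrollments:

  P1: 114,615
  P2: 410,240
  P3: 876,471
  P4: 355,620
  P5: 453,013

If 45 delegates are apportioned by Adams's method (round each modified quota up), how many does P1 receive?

Standard divisor 2209959/45 ≈ 49110.2; standard quotas: P1 2.334, P2 8.353, P3 17.847, P4 7.241, P5 9.224.
Rounding up gives 3, 9, 18, 8, 10 = 48 seats, so the divisor must be adjusted.
With modified divisor 51420: modified quotas P1 2.229, P2 7.978, P3 17.045, P4 6.916, P5 8.810.
Rounding up: P1 3, P2 8, P3 18, P4 7, P5 9 (total 45).
P1 receives 3.

3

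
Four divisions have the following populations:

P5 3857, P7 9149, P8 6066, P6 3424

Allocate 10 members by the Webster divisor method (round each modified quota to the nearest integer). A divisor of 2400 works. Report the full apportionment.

P5: 2, P7: 4, P8: 3, P6: 1

With modified divisor 2400: modified quotas P5 1.607, P7 3.812, P8 2.527, P6 1.427.
Rounding to the nearest integer: P5 2, P7 4, P8 3, P6 1 (total 10).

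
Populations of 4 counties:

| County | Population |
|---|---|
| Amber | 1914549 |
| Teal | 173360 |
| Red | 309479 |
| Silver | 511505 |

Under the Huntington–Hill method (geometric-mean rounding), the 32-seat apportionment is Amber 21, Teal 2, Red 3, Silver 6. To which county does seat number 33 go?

Red

Priority for the next seat is population ÷ (√(s·(s+1))).
Priorities: Amber 89072.881, Teal 70773.924, Red 89338.892, Silver 78926.935.
Highest priority: Red.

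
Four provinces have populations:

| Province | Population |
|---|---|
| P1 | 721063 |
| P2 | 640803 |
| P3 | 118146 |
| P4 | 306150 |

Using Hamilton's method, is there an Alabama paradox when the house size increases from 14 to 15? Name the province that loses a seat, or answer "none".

At 14 seats: P1 6, P2 5, P3 1, P4 2.
At 15 seats: P1 6, P2 5, P3 1, P4 3.
No province's allocation decreased.

none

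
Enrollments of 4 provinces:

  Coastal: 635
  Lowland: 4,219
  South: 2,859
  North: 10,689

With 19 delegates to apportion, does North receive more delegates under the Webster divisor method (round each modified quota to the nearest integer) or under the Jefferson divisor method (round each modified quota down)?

Jefferson

Webster: Coastal 1, Lowland 4, South 3, North 11.
Jefferson: Coastal 0, Lowland 4, South 3, North 12.
North gets 11 under Webster and 12 under Jefferson.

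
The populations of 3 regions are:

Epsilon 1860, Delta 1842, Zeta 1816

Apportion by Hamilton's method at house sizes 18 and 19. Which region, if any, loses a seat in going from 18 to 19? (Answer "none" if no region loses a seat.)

none

At 18 seats: Epsilon 6, Delta 6, Zeta 6.
At 19 seats: Epsilon 7, Delta 6, Zeta 6.
No region's allocation decreased.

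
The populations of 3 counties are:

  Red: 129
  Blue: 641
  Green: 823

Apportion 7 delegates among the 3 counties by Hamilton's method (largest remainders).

Red 0; Blue 3; Green 4

The standard divisor is 1593/7 ≈ 227.571.
Standard quotas: Red 0.567, Blue 2.817, Green 3.616.
Lower quotas: Red 0, Blue 2, Green 3 (sum 5, leaving 2 seats).
Remainders in descending order: Blue 0.817, Green 0.616, Red 0.567.
The surplus seats go to Blue, Green.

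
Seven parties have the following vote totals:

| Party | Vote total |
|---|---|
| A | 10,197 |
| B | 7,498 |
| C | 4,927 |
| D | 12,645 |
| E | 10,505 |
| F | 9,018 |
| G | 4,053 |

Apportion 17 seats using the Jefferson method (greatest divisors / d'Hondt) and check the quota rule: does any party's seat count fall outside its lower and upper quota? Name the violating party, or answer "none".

Standard quotas: A 2.946, B 2.166, C 1.423, D 3.653, E 3.035, F 2.605, G 1.171.
Jefferson allocation: A 3, B 2, C 1, D 4, E 3, F 3, G 1.
Every allocation lies between the lower and upper quota.

none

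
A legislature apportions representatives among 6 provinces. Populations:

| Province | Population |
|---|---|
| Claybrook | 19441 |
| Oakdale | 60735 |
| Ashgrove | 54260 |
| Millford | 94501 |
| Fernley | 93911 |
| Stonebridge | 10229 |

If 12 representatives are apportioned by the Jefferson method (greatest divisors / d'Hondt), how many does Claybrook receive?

Standard divisor 333077/12 ≈ 27756.417; standard quotas: Claybrook 0.700, Oakdale 2.188, Ashgrove 1.955, Millford 3.405, Fernley 3.383, Stonebridge 0.369.
Rounding down gives 0, 2, 1, 3, 3, 0 = 9 seats, so the divisor must be adjusted.
With modified divisor 21900: modified quotas Claybrook 0.888, Oakdale 2.773, Ashgrove 2.478, Millford 4.315, Fernley 4.288, Stonebridge 0.467.
Rounding down: Claybrook 0, Oakdale 2, Ashgrove 2, Millford 4, Fernley 4, Stonebridge 0 (total 12).
Claybrook receives 0.

0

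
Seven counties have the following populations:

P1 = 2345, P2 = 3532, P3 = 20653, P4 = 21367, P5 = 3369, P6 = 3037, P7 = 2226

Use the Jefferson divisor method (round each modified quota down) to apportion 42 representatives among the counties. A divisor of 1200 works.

P1: 1, P2: 2, P3: 17, P4: 17, P5: 2, P6: 2, P7: 1

With modified divisor 1200: modified quotas P1 1.954, P2 2.943, P3 17.211, P4 17.806, P5 2.808, P6 2.531, P7 1.855.
Rounding down: P1 1, P2 2, P3 17, P4 17, P5 2, P6 2, P7 1 (total 42).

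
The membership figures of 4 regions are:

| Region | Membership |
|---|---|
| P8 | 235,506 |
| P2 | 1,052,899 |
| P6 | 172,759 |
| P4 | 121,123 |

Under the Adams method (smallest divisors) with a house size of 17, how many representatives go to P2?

10

Standard divisor 1582287/17 ≈ 93075.706; standard quotas: P8 2.530, P2 11.312, P6 1.856, P4 1.301.
Rounding up gives 3, 12, 2, 2 = 19 seats, so the divisor must be adjusted.
With modified divisor 111100: modified quotas P8 2.120, P2 9.477, P6 1.555, P4 1.090.
Rounding up: P8 3, P2 10, P6 2, P4 2 (total 17).
P2 receives 10.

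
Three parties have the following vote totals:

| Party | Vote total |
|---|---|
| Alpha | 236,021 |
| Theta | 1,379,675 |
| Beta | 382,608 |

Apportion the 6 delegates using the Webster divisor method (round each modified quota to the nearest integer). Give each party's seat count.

Standard divisor 1998304/6 ≈ 333050.667; standard quotas: Alpha 0.709, Theta 4.143, Beta 1.149.
Rounding to the nearest integer gives Alpha 1, Theta 4, Beta 1 — total 6, matching the house size, so no adjustment is needed.

Alpha=1, Theta=4, Beta=1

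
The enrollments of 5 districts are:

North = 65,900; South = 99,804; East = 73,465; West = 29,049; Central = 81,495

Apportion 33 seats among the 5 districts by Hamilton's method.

North: 6, South: 9, East: 7, West: 3, Central: 8

Standard divisor: 349713 ÷ 33 ≈ 10597.364.
Standard quotas: North 6.2185, South 9.4178, East 6.9324, West 2.7412, Central 7.6901.
Lower quotas: North 6, South 9, East 6, West 2, Central 7 (sum 30, leaving 3 seats).
Remainders in descending order: East 0.9324, West 0.7412, Central 0.6901, South 0.4178, North 0.2185.
Largest remainders: East, West, Central receive the extra seats.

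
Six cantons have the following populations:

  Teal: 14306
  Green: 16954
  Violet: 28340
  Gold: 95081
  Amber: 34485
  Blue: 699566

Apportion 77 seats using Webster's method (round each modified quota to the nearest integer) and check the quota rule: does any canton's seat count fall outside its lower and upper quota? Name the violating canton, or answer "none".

Standard quotas: Teal 1.239, Green 1.469, Violet 2.455, Gold 8.238, Amber 2.988, Blue 60.611.
Webster allocation: Teal 1, Green 1, Violet 2, Gold 8, Amber 3, Blue 62.
Blue has quota 60.611 (lower 60, upper 61) but receives 62 — outside the quota interval.

Blue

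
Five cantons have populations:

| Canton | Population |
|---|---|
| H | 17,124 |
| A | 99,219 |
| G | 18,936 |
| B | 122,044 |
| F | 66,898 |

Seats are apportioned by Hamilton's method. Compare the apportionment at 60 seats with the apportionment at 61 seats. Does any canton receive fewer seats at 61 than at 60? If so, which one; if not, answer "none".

G

At 60 seats: H 3, A 18, G 4, B 23, F 12.
At 61 seats: H 3, A 19, G 3, B 23, F 13.
G drops from 4 to 3.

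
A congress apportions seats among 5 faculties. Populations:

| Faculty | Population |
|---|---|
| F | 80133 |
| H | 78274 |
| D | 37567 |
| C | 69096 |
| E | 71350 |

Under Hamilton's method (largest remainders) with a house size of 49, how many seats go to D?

6

Standard divisor: 336420 ÷ 49 ≈ 6865.714.
Standard quotas: F 11.6715, H 11.4007, D 5.4717, C 10.0639, E 10.3922.
Lower quotas: F 11, H 11, D 5, C 10, E 10 (sum 47, leaving 2 seats).
Remainders in descending order: F 0.6715, D 0.4717, H 0.4007, E 0.3922, C 0.0639.
Largest remainders: F, D receive the extra seats.
D receives 6.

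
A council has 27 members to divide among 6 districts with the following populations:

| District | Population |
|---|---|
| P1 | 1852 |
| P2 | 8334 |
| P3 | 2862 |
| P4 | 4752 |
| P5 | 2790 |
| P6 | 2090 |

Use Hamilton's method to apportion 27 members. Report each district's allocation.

P1: 2, P2: 10, P3: 3, P4: 6, P5: 3, P6: 3

Total 22680; standard divisor 22680/27 = 840.
Standard quotas: P1 2.2048, P2 9.9214, P3 3.4071, P4 5.6571, P5 3.3214, P6 2.4881.
Lower quotas: P1 2, P2 9, P3 3, P4 5, P5 3, P6 2 (sum 24, leaving 3 seats).
Remainders in descending order: P2 0.9214, P4 0.6571, P6 0.4881, P3 0.4071, P5 0.3214, P1 0.2048.
The surplus seats go to P2, P4, P6.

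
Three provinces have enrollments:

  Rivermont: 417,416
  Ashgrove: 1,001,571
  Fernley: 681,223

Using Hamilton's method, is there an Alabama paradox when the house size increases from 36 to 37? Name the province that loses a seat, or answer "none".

At 36 seats: Rivermont 7, Ashgrove 17, Fernley 12.
At 37 seats: Rivermont 7, Ashgrove 18, Fernley 12.
No province's allocation decreased.

none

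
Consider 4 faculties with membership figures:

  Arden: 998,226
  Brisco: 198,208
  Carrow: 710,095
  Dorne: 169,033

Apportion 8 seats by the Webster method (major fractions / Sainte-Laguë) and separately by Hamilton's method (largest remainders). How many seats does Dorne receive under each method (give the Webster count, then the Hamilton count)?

1 and 0

Webster: Arden 4, Brisco 1, Carrow 2, Dorne 1.
Hamilton: Arden 4, Brisco 1, Carrow 3, Dorne 0.
Dorne gets 1 under Webster and 0 under Hamilton.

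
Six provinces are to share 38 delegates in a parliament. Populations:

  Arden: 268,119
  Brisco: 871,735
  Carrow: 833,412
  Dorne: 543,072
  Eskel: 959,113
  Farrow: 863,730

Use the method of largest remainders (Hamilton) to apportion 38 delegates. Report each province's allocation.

Arden=2, Brisco=8, Carrow=7, Dorne=5, Eskel=8, Farrow=8

Total 4339181; standard divisor 4339181/38 ≈ 114188.974.
Standard quotas: Arden 2.3480, Brisco 7.6341, Carrow 7.2985, Dorne 4.7559, Eskel 8.3993, Farrow 7.5640.
Lower quotas: Arden 2, Brisco 7, Carrow 7, Dorne 4, Eskel 8, Farrow 7 (sum 35, leaving 3 seats).
Remainders in descending order: Dorne 0.7559, Brisco 0.6341, Farrow 0.5640, Eskel 0.3993, Arden 0.3480, Carrow 0.2985.
The surplus seats go to Dorne, Brisco, Farrow.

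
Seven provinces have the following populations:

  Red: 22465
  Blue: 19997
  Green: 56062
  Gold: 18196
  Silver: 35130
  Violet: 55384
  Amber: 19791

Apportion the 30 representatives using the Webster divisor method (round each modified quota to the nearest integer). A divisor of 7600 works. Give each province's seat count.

With modified divisor 7600: modified quotas Red 2.956, Blue 2.631, Green 7.377, Gold 2.394, Silver 4.622, Violet 7.287, Amber 2.604.
Rounding to the nearest integer: Red 3, Blue 3, Green 7, Gold 2, Silver 5, Violet 7, Amber 3 (total 30).

Red: 3, Blue: 3, Green: 7, Gold: 2, Silver: 5, Violet: 7, Amber: 3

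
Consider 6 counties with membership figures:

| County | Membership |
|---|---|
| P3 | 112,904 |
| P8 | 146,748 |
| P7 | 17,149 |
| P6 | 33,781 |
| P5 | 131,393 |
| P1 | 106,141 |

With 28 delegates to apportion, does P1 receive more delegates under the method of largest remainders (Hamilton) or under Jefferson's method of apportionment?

Jefferson

Hamilton: P3 6, P8 7, P7 1, P6 2, P5 7, P1 5.
Jefferson: P3 6, P8 8, P7 0, P6 1, P5 7, P1 6.
P1 gets 5 under Hamilton and 6 under Jefferson.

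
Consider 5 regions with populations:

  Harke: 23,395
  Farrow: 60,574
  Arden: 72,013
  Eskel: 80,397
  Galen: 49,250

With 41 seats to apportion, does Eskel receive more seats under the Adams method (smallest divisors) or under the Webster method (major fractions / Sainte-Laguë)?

Webster

Adams: Harke 4, Farrow 9, Arden 10, Eskel 11, Galen 7.
Webster: Harke 3, Farrow 9, Arden 10, Eskel 12, Galen 7.
Eskel gets 11 under Adams and 12 under Webster.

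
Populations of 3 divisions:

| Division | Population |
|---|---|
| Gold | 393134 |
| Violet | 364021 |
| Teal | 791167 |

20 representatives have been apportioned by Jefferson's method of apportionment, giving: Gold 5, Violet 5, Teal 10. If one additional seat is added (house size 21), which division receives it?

Priority for the next seat is population ÷ (current seats + 1).
Priorities: Gold 65522.333, Violet 60670.167, Teal 71924.273.
Highest priority: Teal.

Teal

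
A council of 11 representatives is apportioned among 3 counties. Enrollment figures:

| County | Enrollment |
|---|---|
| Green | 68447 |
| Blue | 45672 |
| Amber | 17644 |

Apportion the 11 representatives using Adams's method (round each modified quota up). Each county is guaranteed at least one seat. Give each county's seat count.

Green 5; Blue 4; Amber 2

Standard divisor 131763/11 ≈ 11978.455; standard quotas: Green 5.714, Blue 3.813, Amber 1.473.
Rounding up gives 6, 4, 2 = 12 seats, so the divisor must be adjusted.
With modified divisor 14500: modified quotas Green 4.720, Blue 3.150, Amber 1.217.
Rounding up: Green 5, Blue 4, Amber 2 (total 11).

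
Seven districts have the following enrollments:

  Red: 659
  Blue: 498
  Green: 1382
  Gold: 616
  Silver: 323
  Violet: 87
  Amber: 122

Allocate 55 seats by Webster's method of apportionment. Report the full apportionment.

Standard divisor 3687/55 ≈ 67.036; standard quotas: Red 9.830, Blue 7.429, Green 20.616, Gold 9.189, Silver 4.818, Violet 1.298, Amber 1.820.
Rounding to the nearest integer gives Red 10, Blue 7, Green 21, Gold 9, Silver 5, Violet 1, Amber 2 — total 55, matching the house size, so no adjustment is needed.

Red 10, Blue 7, Green 21, Gold 9, Silver 5, Violet 1, Amber 2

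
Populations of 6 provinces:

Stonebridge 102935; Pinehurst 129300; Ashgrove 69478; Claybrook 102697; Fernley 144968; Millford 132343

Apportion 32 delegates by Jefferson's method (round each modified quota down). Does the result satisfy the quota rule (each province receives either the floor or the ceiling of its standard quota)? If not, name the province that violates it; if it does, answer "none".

none

Standard quotas: Stonebridge 4.832, Pinehurst 6.069, Ashgrove 3.261, Claybrook 4.821, Fernley 6.805, Millford 6.212.
Jefferson allocation: Stonebridge 5, Pinehurst 6, Ashgrove 3, Claybrook 5, Fernley 7, Millford 6.
Every allocation lies between the lower and upper quota.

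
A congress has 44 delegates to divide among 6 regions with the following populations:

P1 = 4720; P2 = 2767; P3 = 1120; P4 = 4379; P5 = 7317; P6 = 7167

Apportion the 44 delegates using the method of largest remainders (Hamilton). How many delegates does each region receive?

Total 27470; standard divisor 27470/44 ≈ 624.318.
Standard quotas: P1 7.5602, P2 4.4320, P3 1.7940, P4 7.0141, P5 11.7200, P6 11.4797.
Lower quotas: P1 7, P2 4, P3 1, P4 7, P5 11, P6 11 (sum 41, leaving 3 seats).
Remainders in descending order: P3 0.7940, P5 0.7200, P1 0.5602, P6 0.4797, P2 0.4320, P4 0.0141.
Largest remainders: P3, P5, P1 receive the extra seats.

P1=8, P2=4, P3=2, P4=7, P5=12, P6=11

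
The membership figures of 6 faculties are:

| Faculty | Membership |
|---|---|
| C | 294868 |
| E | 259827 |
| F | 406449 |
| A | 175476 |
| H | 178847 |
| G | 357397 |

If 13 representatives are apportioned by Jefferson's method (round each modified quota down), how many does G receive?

Standard divisor 1672864/13 ≈ 128681.846; standard quotas: C 2.291, E 2.019, F 3.159, A 1.364, H 1.390, G 2.777.
Rounding down gives 2, 2, 3, 1, 1, 2 = 11 seats, so the divisor must be adjusted.
With modified divisor 100000: modified quotas C 2.949, E 2.598, F 4.064, A 1.755, H 1.788, G 3.574.
Rounding down: C 2, E 2, F 4, A 1, H 1, G 3 (total 13).
G receives 3.

3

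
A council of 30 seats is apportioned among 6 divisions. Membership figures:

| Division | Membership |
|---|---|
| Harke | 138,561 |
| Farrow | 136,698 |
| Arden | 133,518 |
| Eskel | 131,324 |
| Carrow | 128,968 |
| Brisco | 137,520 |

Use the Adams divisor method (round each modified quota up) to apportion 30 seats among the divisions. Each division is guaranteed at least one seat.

Harke: 5; Farrow: 5; Arden: 5; Eskel: 5; Carrow: 5; Brisco: 5

Standard divisor 806589/30 ≈ 26886.3; standard quotas: Harke 5.154, Farrow 5.084, Arden 4.966, Eskel 4.884, Carrow 4.797, Brisco 5.115.
Rounding up gives 6, 6, 5, 5, 5, 6 = 33 seats, so the divisor must be adjusted.
With modified divisor 30000: modified quotas Harke 4.619, Farrow 4.557, Arden 4.451, Eskel 4.377, Carrow 4.299, Brisco 4.584.
Rounding up: Harke 5, Farrow 5, Arden 5, Eskel 5, Carrow 5, Brisco 5 (total 30).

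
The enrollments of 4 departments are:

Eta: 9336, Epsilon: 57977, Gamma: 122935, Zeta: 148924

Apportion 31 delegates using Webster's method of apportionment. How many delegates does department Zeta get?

14

Standard divisor 339172/31 ≈ 10941.032; standard quotas: Eta 0.853, Epsilon 5.299, Gamma 11.236, Zeta 13.612.
Rounding to the nearest integer gives Eta 1, Epsilon 5, Gamma 11, Zeta 14 — total 31, matching the house size, so no adjustment is needed.
Zeta receives 14.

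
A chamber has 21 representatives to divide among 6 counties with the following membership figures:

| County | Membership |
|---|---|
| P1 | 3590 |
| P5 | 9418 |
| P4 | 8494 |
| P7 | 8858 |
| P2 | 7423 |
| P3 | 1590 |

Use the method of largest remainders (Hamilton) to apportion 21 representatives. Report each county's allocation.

Standard divisor: 39373 ÷ 21 ≈ 1874.905.
Standard quotas: P1 1.9148, P5 5.0232, P4 4.5304, P7 4.7245, P2 3.9591, P3 0.8480.
Lower quotas: P1 1, P5 5, P4 4, P7 4, P2 3, P3 0 (sum 17, leaving 4 seats).
Remainders in descending order: P2 0.9591, P1 0.9148, P3 0.8480, P7 0.7245, P4 0.5304, P5 0.0232.
The surplus seats go to P2, P1, P3, P7.

P1 2, P5 5, P4 4, P7 5, P2 4, P3 1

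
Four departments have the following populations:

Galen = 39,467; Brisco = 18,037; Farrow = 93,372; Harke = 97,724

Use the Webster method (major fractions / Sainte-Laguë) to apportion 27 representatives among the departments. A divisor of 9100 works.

Galen=4, Brisco=2, Farrow=10, Harke=11

With modified divisor 9100: modified quotas Galen 4.337, Brisco 1.982, Farrow 10.261, Harke 10.739.
Rounding to the nearest integer: Galen 4, Brisco 2, Farrow 10, Harke 11 (total 27).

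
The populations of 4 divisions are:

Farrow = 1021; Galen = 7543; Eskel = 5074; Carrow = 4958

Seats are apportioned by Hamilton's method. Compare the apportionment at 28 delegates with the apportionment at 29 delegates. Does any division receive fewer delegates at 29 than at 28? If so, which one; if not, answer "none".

Farrow

At 28 seats: Farrow 2, Galen 11, Eskel 8, Carrow 7.
At 29 seats: Farrow 1, Galen 12, Eskel 8, Carrow 8.
Farrow drops from 2 to 1.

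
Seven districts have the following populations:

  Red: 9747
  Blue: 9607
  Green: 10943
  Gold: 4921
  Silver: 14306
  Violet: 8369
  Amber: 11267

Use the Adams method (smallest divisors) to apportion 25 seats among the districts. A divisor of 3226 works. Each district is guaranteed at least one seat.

Red 4; Blue 3; Green 4; Gold 2; Silver 5; Violet 3; Amber 4

With modified divisor 3226: modified quotas Red 3.021, Blue 2.978, Green 3.392, Gold 1.525, Silver 4.435, Violet 2.594, Amber 3.493.
Rounding up: Red 4, Blue 3, Green 4, Gold 2, Silver 5, Violet 3, Amber 4 (total 25).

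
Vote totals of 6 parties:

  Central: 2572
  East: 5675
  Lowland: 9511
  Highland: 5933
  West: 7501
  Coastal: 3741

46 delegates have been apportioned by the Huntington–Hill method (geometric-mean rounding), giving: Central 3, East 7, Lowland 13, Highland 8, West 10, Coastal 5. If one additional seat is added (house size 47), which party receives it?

Priority for the next seat is population ÷ (√(s·(s+1))).
Priorities: Central 742.472, East 758.354, Lowland 705.002, Highland 699.211, West 715.192, Coastal 683.010.
Highest priority: East.

East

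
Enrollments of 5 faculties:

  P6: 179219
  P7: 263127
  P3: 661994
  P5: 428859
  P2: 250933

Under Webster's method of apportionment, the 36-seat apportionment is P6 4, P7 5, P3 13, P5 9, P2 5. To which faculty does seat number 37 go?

Priority for the next seat is population ÷ (current seats + 0.5).
Priorities: P6 39826.444, P7 47841.273, P3 49036.593, P5 45143.053, P2 45624.182.
Highest priority: P3.

P3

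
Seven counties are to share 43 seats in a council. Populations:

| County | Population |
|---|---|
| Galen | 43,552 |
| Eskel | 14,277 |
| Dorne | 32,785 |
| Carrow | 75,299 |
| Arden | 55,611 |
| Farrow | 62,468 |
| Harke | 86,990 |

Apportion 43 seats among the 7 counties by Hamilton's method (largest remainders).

The standard divisor is 370982/43 ≈ 8627.488.
Standard quotas: Galen 5.0481, Eskel 1.6548, Dorne 3.8001, Carrow 8.7278, Arden 6.4458, Farrow 7.2406, Harke 10.0829.
Lower quotas: Galen 5, Eskel 1, Dorne 3, Carrow 8, Arden 6, Farrow 7, Harke 10 (sum 40, leaving 3 seats).
Remainders in descending order: Dorne 0.8001, Carrow 0.7278, Eskel 0.6548, Arden 0.4458, Farrow 0.2406, Harke 0.0829, Galen 0.0481.
Largest remainders: Dorne, Carrow, Eskel receive the extra seats.

Galen=5, Eskel=2, Dorne=4, Carrow=9, Arden=6, Farrow=7, Harke=10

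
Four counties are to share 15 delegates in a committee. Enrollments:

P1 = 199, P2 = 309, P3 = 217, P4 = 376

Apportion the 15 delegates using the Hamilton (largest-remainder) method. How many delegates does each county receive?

P1 3; P2 4; P3 3; P4 5

The standard divisor is 1101/15 ≈ 73.4.
Standard quotas: P1 2.711, P2 4.210, P3 2.956, P4 5.123.
Lower quotas: P1 2, P2 4, P3 2, P4 5 (sum 13, leaving 2 seats).
Remainders in descending order: P3 0.956, P1 0.711, P2 0.210, P4 0.123.
Largest remainders: P3, P1 receive the extra seats.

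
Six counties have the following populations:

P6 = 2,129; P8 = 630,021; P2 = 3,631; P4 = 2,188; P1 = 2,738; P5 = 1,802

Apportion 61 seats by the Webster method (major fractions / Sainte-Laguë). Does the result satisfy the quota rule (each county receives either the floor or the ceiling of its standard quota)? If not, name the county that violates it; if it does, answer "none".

Standard quotas: P6 0.202, P8 59.814, P2 0.345, P4 0.208, P1 0.260, P5 0.171.
Webster allocation: P6 0, P8 61, P2 0, P4 0, P1 0, P5 0.
P8 has quota 59.814 (lower 59, upper 60) but receives 61 — outside the quota interval.

P8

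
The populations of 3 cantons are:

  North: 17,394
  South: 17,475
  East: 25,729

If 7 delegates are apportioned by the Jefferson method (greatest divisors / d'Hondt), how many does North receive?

Standard divisor 60598/7 ≈ 8656.857; standard quotas: North 2.009, South 2.019, East 2.972.
Rounding down gives 2, 2, 2 = 6 seats, so the divisor must be adjusted.
With modified divisor 7500: modified quotas North 2.319, South 2.330, East 3.431.
Rounding down: North 2, South 2, East 3 (total 7).
North receives 2.

2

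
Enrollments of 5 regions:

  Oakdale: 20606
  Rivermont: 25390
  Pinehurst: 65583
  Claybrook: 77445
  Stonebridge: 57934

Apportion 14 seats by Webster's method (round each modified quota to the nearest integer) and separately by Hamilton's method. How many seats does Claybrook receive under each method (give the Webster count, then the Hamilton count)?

5 and 4

Webster: Oakdale 1, Rivermont 1, Pinehurst 4, Claybrook 5, Stonebridge 3.
Hamilton: Oakdale 1, Rivermont 2, Pinehurst 4, Claybrook 4, Stonebridge 3.
Claybrook gets 5 under Webster and 4 under Hamilton.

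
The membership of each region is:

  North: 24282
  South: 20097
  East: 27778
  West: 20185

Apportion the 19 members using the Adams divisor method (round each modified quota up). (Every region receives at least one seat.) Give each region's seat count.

Standard divisor 92342/19 ≈ 4860.105; standard quotas: North 4.996, South 4.135, East 5.716, West 4.153.
Rounding up gives 5, 5, 6, 5 = 21 seats, so the divisor must be adjusted.
With modified divisor 5300: modified quotas North 4.582, South 3.792, East 5.241, West 3.808.
Rounding up: North 5, South 4, East 6, West 4 (total 19).

North 5, South 4, East 6, West 4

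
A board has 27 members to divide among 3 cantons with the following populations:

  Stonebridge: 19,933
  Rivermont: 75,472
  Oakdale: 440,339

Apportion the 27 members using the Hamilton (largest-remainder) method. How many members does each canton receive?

Total 535744; standard divisor 535744/27 ≈ 19842.37.
Standard quotas: Stonebridge 1.0046, Rivermont 3.8036, Oakdale 22.1919.
Lower quotas: Stonebridge 1, Rivermont 3, Oakdale 22 (sum 26, leaving 1 seat).
Remainders in descending order: Rivermont 0.8036, Oakdale 0.1919, Stonebridge 0.0046.
The surplus seat goes to Rivermont.

Stonebridge 1; Rivermont 4; Oakdale 22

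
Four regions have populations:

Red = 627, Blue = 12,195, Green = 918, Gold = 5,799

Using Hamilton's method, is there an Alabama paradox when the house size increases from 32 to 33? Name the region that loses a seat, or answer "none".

At 32 seats: Red 1, Blue 20, Green 2, Gold 9.
At 33 seats: Red 1, Blue 21, Green 1, Gold 10.
Green drops from 2 to 1.

Green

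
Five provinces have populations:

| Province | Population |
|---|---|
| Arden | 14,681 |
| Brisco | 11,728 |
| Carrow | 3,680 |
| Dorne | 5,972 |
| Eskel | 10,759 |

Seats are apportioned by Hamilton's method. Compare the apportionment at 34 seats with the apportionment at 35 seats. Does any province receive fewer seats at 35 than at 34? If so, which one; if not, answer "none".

At 34 seats: Arden 11, Brisco 8, Carrow 3, Dorne 4, Eskel 8.
At 35 seats: Arden 11, Brisco 9, Carrow 3, Dorne 4, Eskel 8.
No province's allocation decreased.

none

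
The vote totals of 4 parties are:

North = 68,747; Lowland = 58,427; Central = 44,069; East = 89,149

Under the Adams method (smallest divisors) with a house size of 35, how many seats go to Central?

6

Standard divisor 260392/35 ≈ 7439.771; standard quotas: North 9.240, Lowland 7.853, Central 5.923, East 11.983.
Rounding up gives 10, 8, 6, 12 = 36 seats, so the divisor must be adjusted.
With modified divisor 7900: modified quotas North 8.702, Lowland 7.396, Central 5.578, East 11.285.
Rounding up: North 9, Lowland 8, Central 6, East 12 (total 35).
Central receives 6.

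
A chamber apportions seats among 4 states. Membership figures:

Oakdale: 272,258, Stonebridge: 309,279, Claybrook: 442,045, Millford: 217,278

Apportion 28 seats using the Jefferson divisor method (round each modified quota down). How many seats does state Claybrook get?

10

Standard divisor 1240860/28 ≈ 44316.429; standard quotas: Oakdale 6.144, Stonebridge 6.979, Claybrook 9.975, Millford 4.903.
Rounding down gives 6, 6, 9, 4 = 25 seats, so the divisor must be adjusted.
With modified divisor 41800: modified quotas Oakdale 6.513, Stonebridge 7.399, Claybrook 10.575, Millford 5.198.
Rounding down: Oakdale 6, Stonebridge 7, Claybrook 10, Millford 5 (total 28).
Claybrook receives 10.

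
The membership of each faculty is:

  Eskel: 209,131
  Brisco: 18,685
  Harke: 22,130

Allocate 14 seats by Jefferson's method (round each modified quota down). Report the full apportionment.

Eskel=12, Brisco=1, Harke=1

Standard divisor 249946/14 ≈ 17853.286; standard quotas: Eskel 11.714, Brisco 1.047, Harke 1.240.
Rounding down gives 11, 1, 1 = 13 seats, so the divisor must be adjusted.
With modified divisor 16800: modified quotas Eskel 12.448, Brisco 1.112, Harke 1.317.
Rounding down: Eskel 12, Brisco 1, Harke 1 (total 14).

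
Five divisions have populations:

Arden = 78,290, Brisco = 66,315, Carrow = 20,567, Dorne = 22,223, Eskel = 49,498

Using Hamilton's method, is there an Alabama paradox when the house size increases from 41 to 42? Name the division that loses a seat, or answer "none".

Carrow

At 41 seats: Arden 13, Brisco 11, Carrow 4, Dorne 4, Eskel 9.
At 42 seats: Arden 14, Brisco 12, Carrow 3, Dorne 4, Eskel 9.
Carrow drops from 4 to 3.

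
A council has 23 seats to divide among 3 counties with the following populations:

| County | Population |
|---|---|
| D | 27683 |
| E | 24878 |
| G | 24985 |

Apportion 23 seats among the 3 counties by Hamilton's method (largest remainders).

D=8; E=7; G=8

Standard divisor: 77546 ÷ 23 ≈ 3371.565.
Standard quotas: D 8.2107, E 7.3788, G 7.4105.
Lower quotas: D 8, E 7, G 7 (sum 22, leaving 1 seat).
Remainders in descending order: G 0.4105, E 0.3788, D 0.2107.
The surplus seat goes to G.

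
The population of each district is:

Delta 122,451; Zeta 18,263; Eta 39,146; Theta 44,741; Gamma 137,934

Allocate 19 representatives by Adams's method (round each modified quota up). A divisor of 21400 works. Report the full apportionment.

Delta=6, Zeta=1, Eta=2, Theta=3, Gamma=7

With modified divisor 21400: modified quotas Delta 5.722, Zeta 0.853, Eta 1.829, Theta 2.091, Gamma 6.446.
Rounding up: Delta 6, Zeta 1, Eta 2, Theta 3, Gamma 7 (total 19).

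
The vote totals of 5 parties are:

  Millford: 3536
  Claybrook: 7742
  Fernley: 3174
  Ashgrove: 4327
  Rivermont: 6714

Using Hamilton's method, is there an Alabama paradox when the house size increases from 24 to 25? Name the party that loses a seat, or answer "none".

At 24 seats: Millford 4, Claybrook 7, Fernley 3, Ashgrove 4, Rivermont 6.
At 25 seats: Millford 3, Claybrook 8, Fernley 3, Ashgrove 4, Rivermont 7.
Millford drops from 4 to 3.

Millford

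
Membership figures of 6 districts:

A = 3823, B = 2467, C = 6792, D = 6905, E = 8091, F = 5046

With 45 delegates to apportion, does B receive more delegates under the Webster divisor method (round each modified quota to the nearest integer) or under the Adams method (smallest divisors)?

Adams

Webster: A 5, B 3, C 9, D 10, E 11, F 7.
Adams: A 5, B 4, C 9, D 9, E 11, F 7.
B gets 3 under Webster and 4 under Adams.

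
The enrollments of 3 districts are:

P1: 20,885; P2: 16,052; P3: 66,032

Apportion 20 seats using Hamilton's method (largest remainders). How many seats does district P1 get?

4

Standard divisor: 102969 ÷ 20 ≈ 5148.45.
Standard quotas: P1 4.0566, P2 3.1178, P3 12.8256.
Lower quotas: P1 4, P2 3, P3 12 (sum 19, leaving 1 seat).
Remainders in descending order: P3 0.8256, P2 0.1178, P1 0.0566.
Largest remainder: P3 receives the extra seat.
P1 receives 4.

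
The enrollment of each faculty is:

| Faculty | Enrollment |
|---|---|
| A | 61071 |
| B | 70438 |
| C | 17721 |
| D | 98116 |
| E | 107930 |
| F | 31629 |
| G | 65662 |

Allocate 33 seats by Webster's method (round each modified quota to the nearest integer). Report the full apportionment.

Standard divisor 452567/33 ≈ 13714.152; standard quotas: A 4.453, B 5.136, C 1.292, D 7.154, E 7.870, F 2.306, G 4.788.
Rounding to the nearest integer gives 4, 5, 1, 7, 8, 2, 5 = 32 seats, so the divisor must be adjusted.
With modified divisor 13300: modified quotas A 4.592, B 5.296, C 1.332, D 7.377, E 8.115, F 2.378, G 4.937.
Rounding to the nearest integer: A 5, B 5, C 1, D 7, E 8, F 2, G 5 (total 33).

A 5, B 5, C 1, D 7, E 8, F 2, G 5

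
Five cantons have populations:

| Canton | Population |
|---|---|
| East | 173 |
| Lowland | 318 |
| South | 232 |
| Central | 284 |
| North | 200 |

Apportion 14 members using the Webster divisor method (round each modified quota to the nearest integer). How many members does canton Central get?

Standard divisor 1207/14 ≈ 86.214; standard quotas: East 2.007, Lowland 3.688, South 2.691, Central 3.294, North 2.320.
Rounding to the nearest integer gives East 2, Lowland 4, South 3, Central 3, North 2 — total 14, matching the house size, so no adjustment is needed.
Central receives 3.

3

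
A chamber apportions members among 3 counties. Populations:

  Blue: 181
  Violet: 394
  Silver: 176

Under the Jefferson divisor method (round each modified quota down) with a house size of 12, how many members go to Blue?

3

Standard divisor 751/12 ≈ 62.583; standard quotas: Blue 2.892, Violet 6.296, Silver 2.812.
Rounding down gives 2, 6, 2 = 10 seats, so the divisor must be adjusted.
With modified divisor 57: modified quotas Blue 3.175, Violet 6.912, Silver 3.088.
Rounding down: Blue 3, Violet 6, Silver 3 (total 12).
Blue receives 3.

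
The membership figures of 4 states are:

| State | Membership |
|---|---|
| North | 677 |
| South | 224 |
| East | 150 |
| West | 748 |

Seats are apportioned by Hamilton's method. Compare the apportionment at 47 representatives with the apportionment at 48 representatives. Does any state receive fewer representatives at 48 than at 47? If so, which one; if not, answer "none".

At 47 seats: North 18, South 6, East 4, West 19.
At 48 seats: North 18, South 6, East 4, West 20.
No state's allocation decreased.

none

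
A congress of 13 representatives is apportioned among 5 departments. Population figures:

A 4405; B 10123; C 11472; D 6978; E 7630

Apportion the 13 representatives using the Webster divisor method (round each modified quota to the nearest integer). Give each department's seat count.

Standard divisor 40608/13 ≈ 3123.692; standard quotas: A 1.410, B 3.241, C 3.673, D 2.234, E 2.443.
Rounding to the nearest integer gives 1, 3, 4, 2, 2 = 12 seats, so the divisor must be adjusted.
With modified divisor 3000: modified quotas A 1.468, B 3.374, C 3.824, D 2.326, E 2.543.
Rounding to the nearest integer: A 1, B 3, C 4, D 2, E 3 (total 13).

A: 1, B: 3, C: 4, D: 2, E: 3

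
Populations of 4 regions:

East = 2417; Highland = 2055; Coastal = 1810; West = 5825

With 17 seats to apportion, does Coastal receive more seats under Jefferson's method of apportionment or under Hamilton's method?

Hamilton

Jefferson: East 3, Highland 3, Coastal 2, West 9.
Hamilton: East 3, Highland 3, Coastal 3, West 8.
Coastal gets 2 under Jefferson and 3 under Hamilton.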